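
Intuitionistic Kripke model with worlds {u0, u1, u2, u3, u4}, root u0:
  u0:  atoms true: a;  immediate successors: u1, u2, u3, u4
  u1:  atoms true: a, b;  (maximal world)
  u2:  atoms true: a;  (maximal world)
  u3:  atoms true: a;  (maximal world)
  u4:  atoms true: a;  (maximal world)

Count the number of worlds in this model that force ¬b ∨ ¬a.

u0: does not force it — u0 ⊮ ¬b ∨ ¬a: neither disjunct is forced at u0.
u1: does not force it.
u2: forces it.
u3: forces it.
u4: forces it.
Worlds forcing the formula: {u2, u3, u4}.

3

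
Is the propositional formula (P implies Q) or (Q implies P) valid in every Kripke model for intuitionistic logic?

This is the Gödel–Dummett linearity axiom, which is not intuitionistically valid.
A Kripke countermodel: worlds s0, s1, s2; order generated by s0 <= s1, s0 <= s2; atoms true at each world — s0:{}; s1:{P}; s2:{Q}.
s0 does not force (P implies Q) or (Q implies P): neither disjunct is forced at s0.
s0 does not force P implies Q: at the accessible world s1, s1 forces P but s1 does not force Q.
s1 lacks atom Q, so s1 does not force Q.
So the root s0 does not force the formula.

No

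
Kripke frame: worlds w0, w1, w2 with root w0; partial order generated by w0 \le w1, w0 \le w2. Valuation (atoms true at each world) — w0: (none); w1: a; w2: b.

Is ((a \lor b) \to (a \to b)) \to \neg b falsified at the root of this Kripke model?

Yes

w0 \nVdash ((a \lor b) \to (a \to b)) \to \neg b: at the accessible world w2, w2 \Vdash (a \lor b) \to (a \to b) but w2 \nVdash \neg b.
w2 \nVdash \neg b since w2 is accessible from w2 and w2 \Vdash b.
So the root w0 does not force ((a \lor b) \to (a \to b)) \to \neg b; the model is a countermodel.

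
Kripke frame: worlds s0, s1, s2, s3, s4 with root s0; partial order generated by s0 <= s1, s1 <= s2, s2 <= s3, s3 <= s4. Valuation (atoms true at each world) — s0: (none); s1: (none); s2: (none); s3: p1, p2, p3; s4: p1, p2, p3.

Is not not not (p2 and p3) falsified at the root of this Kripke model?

s0 does not force not not not (p2 and p3) since s0 is accessible from s0 and s0 forces not not (p2 and p3).
s0 forces not not (p2 and p3): no world accessible from s0 forces not (p2 and p3).
So the root s0 does not force not not not (p2 and p3); the model is a countermodel.

Yes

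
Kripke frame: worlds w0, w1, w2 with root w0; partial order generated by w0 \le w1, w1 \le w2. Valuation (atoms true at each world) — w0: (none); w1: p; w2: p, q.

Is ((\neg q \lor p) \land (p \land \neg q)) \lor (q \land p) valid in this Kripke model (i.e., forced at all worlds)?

Not every world: w0 \nVdash ((\neg q \lor p) \land (p \land \neg q)) \lor (q \land p).
w0 \nVdash ((\neg q \lor p) \land (p \land \neg q)) \lor (q \land p): neither disjunct is forced at w0.
w0 \nVdash (\neg q \lor p) \land (p \land \neg q) since w0 fails \neg q \lor p.

No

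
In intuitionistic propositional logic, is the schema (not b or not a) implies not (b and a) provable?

This is a constructively valid De Morgan direction (disjunction of negations to negated conjunction), which is intuitionistically derivable.
If not b holds at a world then no accessible world forces b, hence none forces b and a; likewise for not a.

Yes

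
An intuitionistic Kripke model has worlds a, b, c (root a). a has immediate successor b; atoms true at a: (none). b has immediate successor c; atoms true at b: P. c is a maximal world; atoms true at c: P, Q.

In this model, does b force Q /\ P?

No

b ||-/- Q /\ P since b fails Q.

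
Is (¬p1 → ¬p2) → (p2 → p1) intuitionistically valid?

This is the converse of contraposition, which is not intuitionistically valid.
A Kripke countermodel: worlds 0, 1; order generated by 0 ≤ 1; atoms true at each world — 0:{p2}; 1:{p1,p2}.
0 ⊮ (¬p1 → ¬p2) → (p2 → p1): already at 0 itself, 0 ⊩ ¬p1 → ¬p2 but 0 ⊮ p2 → p1.
0 ⊮ p2 → p1: already at 0 itself, 0 ⊩ p2 but 0 ⊮ p1.
0 lacks atom p1, so 0 ⊮ p1.
So the root 0 does not force the formula.

No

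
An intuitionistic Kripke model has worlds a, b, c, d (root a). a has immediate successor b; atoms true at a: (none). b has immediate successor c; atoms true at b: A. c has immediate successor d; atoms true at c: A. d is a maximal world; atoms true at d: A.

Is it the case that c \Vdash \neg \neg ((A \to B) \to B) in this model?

Yes

c \Vdash \neg \neg ((A \to B) \to B): no world accessible from c forces \neg ((A \to B) \to B).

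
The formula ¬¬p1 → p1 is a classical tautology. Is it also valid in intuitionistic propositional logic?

No

This is double-negation elimination, which is not intuitionistically valid.
A Kripke countermodel: worlds a, b; order generated by a ≤ b; atoms true at each world — a:{}; b:{p1}.
a ⊮ ¬¬p1 → p1: already at a itself, a ⊩ ¬¬p1 but a ⊮ p1.
a lacks atom p1, so a ⊮ p1.
So the root a does not force the formula.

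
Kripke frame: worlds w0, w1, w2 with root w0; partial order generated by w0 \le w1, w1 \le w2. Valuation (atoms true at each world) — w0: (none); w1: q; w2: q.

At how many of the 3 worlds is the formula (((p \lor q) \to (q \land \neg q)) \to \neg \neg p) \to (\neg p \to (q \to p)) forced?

0

w0: does not force it — w0 \nVdash (((p \lor q) \to (q \land \neg q)) \to \neg \neg p) \to (\neg p \to (q \to p)): already at w0 itself, w0 \Vdash ((p \lor q) \to (q \land \neg q)) \to \neg \neg p but w0 \nVdash \neg p \to (q \to p).
w1: does not force it — w1 \nVdash (((p \lor q) \to (q \land \neg q)) \to \neg \neg p) \to (\neg p \to (q \to p)): already at w1 itself, w1 \Vdash ((p \lor q) \to (q \land \neg q)) \to \neg \neg p but w1 \nVdash \neg p \to (q \to p).
w2: does not force it.
Worlds forcing the formula: { }.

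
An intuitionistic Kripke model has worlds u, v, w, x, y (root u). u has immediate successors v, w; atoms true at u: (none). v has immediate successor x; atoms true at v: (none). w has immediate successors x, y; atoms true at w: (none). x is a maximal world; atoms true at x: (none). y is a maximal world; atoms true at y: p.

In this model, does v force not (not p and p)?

Yes

v forces not (not p and p): no world accessible from v forces not p and p.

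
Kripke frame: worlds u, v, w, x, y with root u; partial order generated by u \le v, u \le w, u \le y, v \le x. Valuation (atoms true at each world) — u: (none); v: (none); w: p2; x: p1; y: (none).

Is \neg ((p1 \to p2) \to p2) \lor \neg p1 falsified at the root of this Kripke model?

Yes

u \nVdash \neg ((p1 \to p2) \to p2) \lor \neg p1: neither disjunct is forced at u.
u \nVdash \neg ((p1 \to p2) \to p2) since v is accessible from u and v \Vdash (p1 \to p2) \to p2.
v \Vdash (p1 \to p2) \to p2 vacuously: no world accessible from v forces the antecedent p1 \to p2.
So the root u does not force \neg ((p1 \to p2) \to p2) \lor \neg p1; the model is a countermodel.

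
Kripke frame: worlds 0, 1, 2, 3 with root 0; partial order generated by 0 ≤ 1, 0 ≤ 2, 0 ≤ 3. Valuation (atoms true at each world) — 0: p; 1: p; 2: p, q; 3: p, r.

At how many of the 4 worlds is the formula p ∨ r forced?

0: forces it.
1: forces it.
2: forces it.
3: forces it.
Worlds forcing the formula: {0, 1, 2, 3}.

4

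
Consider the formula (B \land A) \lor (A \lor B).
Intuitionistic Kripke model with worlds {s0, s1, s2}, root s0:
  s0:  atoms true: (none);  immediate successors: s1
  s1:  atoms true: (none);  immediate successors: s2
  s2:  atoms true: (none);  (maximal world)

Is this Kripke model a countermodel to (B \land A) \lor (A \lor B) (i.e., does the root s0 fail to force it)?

s0 \nVdash (B \land A) \lor (A \lor B): neither disjunct is forced at s0.
s0 \nVdash B \land A since s0 fails B.
So the root s0 does not force (B \land A) \lor (A \lor B); the model is a countermodel.

Yes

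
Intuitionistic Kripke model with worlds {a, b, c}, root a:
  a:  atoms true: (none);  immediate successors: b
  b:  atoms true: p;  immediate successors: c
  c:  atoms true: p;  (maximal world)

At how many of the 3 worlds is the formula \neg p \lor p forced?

2

a: does not force it — a \nVdash \neg p \lor p: neither disjunct is forced at a.
b: forces it.
c: forces it.
Worlds forcing the formula: {b, c}.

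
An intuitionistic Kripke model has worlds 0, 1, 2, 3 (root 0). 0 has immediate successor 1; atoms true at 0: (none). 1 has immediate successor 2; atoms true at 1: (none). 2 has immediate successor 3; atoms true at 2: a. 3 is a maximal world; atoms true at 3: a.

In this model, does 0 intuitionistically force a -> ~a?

0 ||-/- a -> ~a: at the accessible world 2, 2 ||- a but 2 ||-/- ~a.
2 ||-/- ~a since 2 is accessible from 2 and 2 ||- a.

No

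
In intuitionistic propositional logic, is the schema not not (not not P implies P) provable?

Yes

This is the double negation of double-negation elimination, which is intuitionistically derivable.
By Glivenko's theorem the double negation of any classical propositional tautology is intuitionistically provable; not not P implies P is classically a tautology.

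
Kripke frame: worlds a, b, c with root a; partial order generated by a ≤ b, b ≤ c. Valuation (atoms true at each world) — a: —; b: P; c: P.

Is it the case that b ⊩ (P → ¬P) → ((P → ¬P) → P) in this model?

Yes

b ⊩ (P → ¬P) → ((P → ¬P) → P) vacuously: no world accessible from b forces the antecedent P → ¬P.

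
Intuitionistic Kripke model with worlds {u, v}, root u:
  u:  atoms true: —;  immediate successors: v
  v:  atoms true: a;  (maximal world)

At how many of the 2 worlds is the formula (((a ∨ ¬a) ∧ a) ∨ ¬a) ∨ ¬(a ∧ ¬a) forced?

2

u: forces it.
v: forces it.
Worlds forcing the formula: {u, v}.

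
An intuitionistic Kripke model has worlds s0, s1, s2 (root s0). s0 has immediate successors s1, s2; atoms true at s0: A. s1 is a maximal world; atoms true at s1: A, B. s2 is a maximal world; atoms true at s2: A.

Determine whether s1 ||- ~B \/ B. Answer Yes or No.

Yes

s1 ||- ~B \/ B via the disjunct B.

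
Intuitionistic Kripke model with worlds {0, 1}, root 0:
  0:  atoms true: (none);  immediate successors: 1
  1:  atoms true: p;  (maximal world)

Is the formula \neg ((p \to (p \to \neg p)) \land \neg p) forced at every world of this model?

Yes

0 \Vdash \neg ((p \to (p \to \neg p)) \land \neg p): no world accessible from 0 forces (p \to (p \to \neg p)) \land \neg p.
Since the root 0 forces \neg ((p \to (p \to \neg p)) \land \neg p) and forcing is persistent (monotone upward), every world forces it.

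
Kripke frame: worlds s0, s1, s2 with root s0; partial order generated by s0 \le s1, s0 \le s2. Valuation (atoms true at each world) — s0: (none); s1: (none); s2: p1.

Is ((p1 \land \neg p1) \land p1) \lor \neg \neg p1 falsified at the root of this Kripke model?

s0 \nVdash ((p1 \land \neg p1) \land p1) \lor \neg \neg p1: neither disjunct is forced at s0.
s0 \nVdash (p1 \land \neg p1) \land p1 since s0 fails p1 \land \neg p1.
So the root s0 does not force ((p1 \land \neg p1) \land p1) \lor \neg \neg p1; the model is a countermodel.

Yes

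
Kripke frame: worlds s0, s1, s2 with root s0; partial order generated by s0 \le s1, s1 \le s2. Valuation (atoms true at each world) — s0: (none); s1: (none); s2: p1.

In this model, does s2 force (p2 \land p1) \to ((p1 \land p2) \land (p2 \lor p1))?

Yes

s2 \Vdash (p2 \land p1) \to ((p1 \land p2) \land (p2 \lor p1)) vacuously: no world accessible from s2 forces the antecedent p2 \land p1.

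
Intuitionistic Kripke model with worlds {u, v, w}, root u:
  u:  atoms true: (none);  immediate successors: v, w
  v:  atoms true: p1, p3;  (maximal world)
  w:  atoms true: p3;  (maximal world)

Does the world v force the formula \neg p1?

v \nVdash \neg p1 since v is accessible from v and v \Vdash p1.

No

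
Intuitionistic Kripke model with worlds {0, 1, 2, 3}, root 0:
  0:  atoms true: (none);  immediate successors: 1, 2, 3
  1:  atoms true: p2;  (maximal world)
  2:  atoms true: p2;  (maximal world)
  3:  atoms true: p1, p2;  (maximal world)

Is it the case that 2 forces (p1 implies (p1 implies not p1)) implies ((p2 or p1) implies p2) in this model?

Yes

2 forces (p1 implies (p1 implies not p1)) implies ((p2 or p1) implies p2): every world accessible from 2 that forces p1 implies (p1 implies not p1) (namely 2) also forces (p2 or p1) implies p2.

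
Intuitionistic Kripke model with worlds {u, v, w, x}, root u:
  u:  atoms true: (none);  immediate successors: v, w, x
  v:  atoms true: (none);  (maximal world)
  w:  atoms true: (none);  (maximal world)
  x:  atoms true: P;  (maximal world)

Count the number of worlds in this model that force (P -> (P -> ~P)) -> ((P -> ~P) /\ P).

u: does not force it — u ||-/- (P -> (P -> ~P)) -> ((P -> ~P) /\ P): at the accessible world v, v ||- P -> (P -> ~P) but v ||-/- (P -> ~P) /\ P.
v: does not force it — v ||-/- (P -> (P -> ~P)) -> ((P -> ~P) /\ P): already at v itself, v ||- P -> (P -> ~P) but v ||-/- (P -> ~P) /\ P.
w: does not force it.
x: forces it.
Worlds forcing the formula: {x}.

1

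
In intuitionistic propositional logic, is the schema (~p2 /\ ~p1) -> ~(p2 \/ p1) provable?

This is a constructively valid De Morgan direction (conjunction of negations to negated disjunction), which is intuitionistically derivable.
If both ~p2 and ~p1 hold at a world, no accessible world forces p2 or forces p1, so none forces p2 \/ p1.

Yes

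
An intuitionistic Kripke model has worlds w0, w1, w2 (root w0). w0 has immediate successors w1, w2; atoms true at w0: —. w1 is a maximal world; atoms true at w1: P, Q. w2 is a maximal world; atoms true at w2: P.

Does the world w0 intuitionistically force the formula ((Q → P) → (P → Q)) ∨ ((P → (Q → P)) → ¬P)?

No

w0 ⊮ ((Q → P) → (P → Q)) ∨ ((P → (Q → P)) → ¬P): neither disjunct is forced at w0.
w0 ⊮ (Q → P) → (P → Q): already at w0 itself, w0 ⊩ Q → P but w0 ⊮ P → Q.
w0 ⊮ P → Q: at the accessible world w2, w2 ⊩ P but w2 ⊮ Q.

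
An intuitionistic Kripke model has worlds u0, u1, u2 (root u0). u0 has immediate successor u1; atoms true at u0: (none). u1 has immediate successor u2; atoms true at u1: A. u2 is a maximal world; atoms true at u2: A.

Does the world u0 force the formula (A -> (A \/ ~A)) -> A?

No

u0 ||-/- (A -> (A \/ ~A)) -> A: already at u0 itself, u0 ||- A -> (A \/ ~A) but u0 ||-/- A.
u0 lacks atom A, so u0 ||-/- A.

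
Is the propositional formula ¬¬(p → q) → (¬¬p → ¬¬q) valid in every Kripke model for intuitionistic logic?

Yes

This is the distribution of double negation over implication, which is intuitionistically derivable.
Assume ¬¬(p → q) and ¬¬p; suppose ¬q. Then p → q would give ¬p (by contraposition), contradicting ¬¬p; so ¬(p → q), contradicting ¬¬(p → q). Hence ¬¬q.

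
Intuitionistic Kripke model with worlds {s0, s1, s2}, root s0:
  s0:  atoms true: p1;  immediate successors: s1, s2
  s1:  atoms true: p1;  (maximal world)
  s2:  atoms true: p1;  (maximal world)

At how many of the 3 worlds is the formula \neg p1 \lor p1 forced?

s0: forces it.
s1: forces it.
s2: forces it.
Worlds forcing the formula: {s0, s1, s2}.

3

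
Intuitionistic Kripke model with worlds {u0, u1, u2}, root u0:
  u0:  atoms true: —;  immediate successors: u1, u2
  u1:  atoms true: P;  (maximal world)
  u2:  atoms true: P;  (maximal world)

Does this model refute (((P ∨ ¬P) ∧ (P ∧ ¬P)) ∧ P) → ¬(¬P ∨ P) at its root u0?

u0 ⊩ (((P ∨ ¬P) ∧ (P ∧ ¬P)) ∧ P) → ¬(¬P ∨ P) vacuously: no world accessible from u0 forces the antecedent ((P ∨ ¬P) ∧ (P ∧ ¬P)) ∧ P.
So the root u0 forces (((P ∨ ¬P) ∧ (P ∧ ¬P)) ∧ P) → ¬(¬P ∨ P); the model is not a countermodel.

No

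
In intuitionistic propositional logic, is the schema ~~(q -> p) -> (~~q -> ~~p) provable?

Yes

This is the distribution of double negation over implication, which is intuitionistically derivable.
Assume ~~(q -> p) and ~~q; suppose ~p. Then q -> p would give ~q (by contraposition), contradicting ~~q; so ~(q -> p), contradicting ~~(q -> p). Hence ~~p.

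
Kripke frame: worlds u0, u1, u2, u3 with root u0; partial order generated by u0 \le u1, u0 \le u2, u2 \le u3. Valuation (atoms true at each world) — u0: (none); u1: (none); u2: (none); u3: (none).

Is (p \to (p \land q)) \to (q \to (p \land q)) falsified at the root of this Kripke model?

u0 \Vdash (p \to (p \land q)) \to (q \to (p \land q)): every world accessible from u0 that forces p \to (p \land q) (namely u0, u1, u2, u3) also forces q \to (p \land q).
So the root u0 forces (p \to (p \land q)) \to (q \to (p \land q)); the model is not a countermodel.

No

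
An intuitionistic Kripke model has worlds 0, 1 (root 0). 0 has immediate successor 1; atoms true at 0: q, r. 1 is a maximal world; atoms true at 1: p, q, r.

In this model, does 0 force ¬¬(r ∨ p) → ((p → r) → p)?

No

0 ⊮ ¬¬(r ∨ p) → ((p → r) → p): already at 0 itself, 0 ⊩ ¬¬(r ∨ p) but 0 ⊮ (p → r) → p.
0 ⊮ (p → r) → p: already at 0 itself, 0 ⊩ p → r but 0 ⊮ p.
0 lacks atom p, so 0 ⊮ p.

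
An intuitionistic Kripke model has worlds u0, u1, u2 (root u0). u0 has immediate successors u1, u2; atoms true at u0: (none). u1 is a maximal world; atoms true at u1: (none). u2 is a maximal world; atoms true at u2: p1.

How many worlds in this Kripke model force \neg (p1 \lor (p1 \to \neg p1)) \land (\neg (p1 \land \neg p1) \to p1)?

u0: does not force it — u0 \nVdash \neg (p1 \lor (p1 \to \neg p1)) \land (\neg (p1 \land \neg p1) \to p1) since u0 fails \neg (p1 \lor (p1 \to \neg p1)).
u1: does not force it — u1 \nVdash \neg (p1 \lor (p1 \to \neg p1)) \land (\neg (p1 \land \neg p1) \to p1) since u1 fails \neg (p1 \lor (p1 \to \neg p1)).
u2: does not force it.
Worlds forcing the formula: { }.

0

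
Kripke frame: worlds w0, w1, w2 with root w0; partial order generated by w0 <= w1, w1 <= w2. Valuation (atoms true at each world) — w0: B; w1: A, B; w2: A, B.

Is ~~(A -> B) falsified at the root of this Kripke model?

No

w0 ||- ~~(A -> B): no world accessible from w0 forces ~(A -> B).
So the root w0 forces ~~(A -> B); the model is not a countermodel.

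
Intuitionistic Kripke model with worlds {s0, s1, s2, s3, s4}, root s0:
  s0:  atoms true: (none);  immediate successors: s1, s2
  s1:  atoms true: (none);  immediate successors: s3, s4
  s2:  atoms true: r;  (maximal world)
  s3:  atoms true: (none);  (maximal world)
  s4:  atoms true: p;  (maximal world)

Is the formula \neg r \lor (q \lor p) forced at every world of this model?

Not every world: s0 \nVdash \neg r \lor (q \lor p).
s0 \nVdash \neg r \lor (q \lor p): neither disjunct is forced at s0.
s0 \nVdash \neg r since s2 is accessible from s0 and s2 \Vdash r.

No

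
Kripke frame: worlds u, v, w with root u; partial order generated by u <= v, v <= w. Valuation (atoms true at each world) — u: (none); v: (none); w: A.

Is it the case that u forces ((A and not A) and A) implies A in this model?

u forces ((A and not A) and A) implies A vacuously: no world accessible from u forces the antecedent (A and not A) and A.

Yes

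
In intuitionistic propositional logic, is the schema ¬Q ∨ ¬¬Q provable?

This is the weak law of excluded middle, which is not intuitionistically valid.
A Kripke countermodel: worlds u0, u1, u2; order generated by u0 ≤ u1, u0 ≤ u2; atoms true at each world — u0:{}; u1:{Q}; u2:{}.
u0 ⊮ ¬Q ∨ ¬¬Q: neither disjunct is forced at u0.
u0 ⊮ ¬Q since u1 is accessible from u0 and u1 ⊩ Q.
So the root u0 does not force the formula.

No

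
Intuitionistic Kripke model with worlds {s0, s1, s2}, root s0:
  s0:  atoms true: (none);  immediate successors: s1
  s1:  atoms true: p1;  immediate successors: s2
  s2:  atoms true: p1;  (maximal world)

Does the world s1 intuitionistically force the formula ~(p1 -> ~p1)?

s1 ||- ~(p1 -> ~p1): no world accessible from s1 forces p1 -> ~p1.

Yes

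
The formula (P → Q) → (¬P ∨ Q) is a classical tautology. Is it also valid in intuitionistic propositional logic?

No

This is the material-implication-as-disjunction principle, which is not intuitionistically valid.
A Kripke countermodel: worlds 0, 1; order generated by 0 ≤ 1; atoms true at each world — 0:{}; 1:{P,Q}.
0 ⊮ (P → Q) → (¬P ∨ Q): already at 0 itself, 0 ⊩ P → Q but 0 ⊮ ¬P ∨ Q.
0 ⊮ ¬P ∨ Q: neither disjunct is forced at 0.
0 ⊮ ¬P since 1 is accessible from 0 and 1 ⊩ P.
So the root 0 does not force the formula.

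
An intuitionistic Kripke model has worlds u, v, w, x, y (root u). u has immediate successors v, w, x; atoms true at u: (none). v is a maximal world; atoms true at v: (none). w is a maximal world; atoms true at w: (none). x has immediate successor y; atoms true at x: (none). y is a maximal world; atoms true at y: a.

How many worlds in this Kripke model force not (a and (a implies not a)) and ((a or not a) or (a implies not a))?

u: does not force it — u does not force not (a and (a implies not a)) and ((a or not a) or (a implies not a)) since u fails (a or not a) or (a implies not a).
v: forces it.
w: forces it.
x: does not force it.
y: forces it.
Worlds forcing the formula: {v, w, y}.

3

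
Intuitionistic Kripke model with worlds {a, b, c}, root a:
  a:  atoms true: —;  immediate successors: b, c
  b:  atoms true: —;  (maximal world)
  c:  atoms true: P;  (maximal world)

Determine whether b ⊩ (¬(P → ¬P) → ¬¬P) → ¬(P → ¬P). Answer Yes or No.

No

b ⊮ (¬(P → ¬P) → ¬¬P) → ¬(P → ¬P): already at b itself, b ⊩ ¬(P → ¬P) → ¬¬P but b ⊮ ¬(P → ¬P).
b ⊮ ¬(P → ¬P) since b is accessible from b and b ⊩ P → ¬P.
b ⊩ P → ¬P vacuously: no world accessible from b forces the antecedent P.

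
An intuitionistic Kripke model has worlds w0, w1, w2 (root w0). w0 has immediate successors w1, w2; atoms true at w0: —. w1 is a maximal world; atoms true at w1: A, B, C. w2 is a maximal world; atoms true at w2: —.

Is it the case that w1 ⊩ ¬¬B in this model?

Yes

w1 ⊩ ¬¬B: no world accessible from w1 forces ¬B.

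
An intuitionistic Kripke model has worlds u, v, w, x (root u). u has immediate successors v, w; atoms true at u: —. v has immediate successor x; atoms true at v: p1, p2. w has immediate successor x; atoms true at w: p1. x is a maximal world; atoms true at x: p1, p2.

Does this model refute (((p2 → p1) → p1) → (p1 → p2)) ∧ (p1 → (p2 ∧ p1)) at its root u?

u ⊮ (((p2 → p1) → p1) → (p1 → p2)) ∧ (p1 → (p2 ∧ p1)) since u fails ((p2 → p1) → p1) → (p1 → p2).
So the root u does not force (((p2 → p1) → p1) → (p1 → p2)) ∧ (p1 → (p2 ∧ p1)); the model is a countermodel.

Yes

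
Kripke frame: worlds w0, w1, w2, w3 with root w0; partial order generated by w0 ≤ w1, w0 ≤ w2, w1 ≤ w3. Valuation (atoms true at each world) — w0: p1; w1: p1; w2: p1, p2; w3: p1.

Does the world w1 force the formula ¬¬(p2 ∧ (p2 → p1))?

w1 ⊮ ¬¬(p2 ∧ (p2 → p1)) since w1 is accessible from w1 and w1 ⊩ ¬(p2 ∧ (p2 → p1)).
w1 ⊩ ¬(p2 ∧ (p2 → p1)): no world accessible from w1 forces p2 ∧ (p2 → p1).

No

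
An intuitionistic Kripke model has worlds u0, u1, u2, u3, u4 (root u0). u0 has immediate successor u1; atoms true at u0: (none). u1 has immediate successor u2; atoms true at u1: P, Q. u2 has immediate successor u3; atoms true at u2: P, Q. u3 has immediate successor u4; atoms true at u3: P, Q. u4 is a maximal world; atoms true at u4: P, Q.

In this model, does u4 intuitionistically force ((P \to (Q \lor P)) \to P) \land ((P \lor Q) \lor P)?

u4 \Vdash ((P \to (Q \lor P)) \to P) \land ((P \lor Q) \lor P) since u4 forces both conjuncts.

Yes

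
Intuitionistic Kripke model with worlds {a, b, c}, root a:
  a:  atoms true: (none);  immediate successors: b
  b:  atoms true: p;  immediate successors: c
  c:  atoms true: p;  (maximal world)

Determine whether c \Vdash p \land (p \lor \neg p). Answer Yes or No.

Yes

c \Vdash p \land (p \lor \neg p) since c forces both conjuncts.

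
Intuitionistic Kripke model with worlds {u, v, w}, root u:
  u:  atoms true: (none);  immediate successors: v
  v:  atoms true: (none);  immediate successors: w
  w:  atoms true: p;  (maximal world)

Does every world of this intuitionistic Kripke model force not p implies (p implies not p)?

Yes

u forces not p implies (p implies not p) vacuously: no world accessible from u forces the antecedent not p.
Since the root u forces not p implies (p implies not p) and forcing is persistent (monotone upward), every world forces it.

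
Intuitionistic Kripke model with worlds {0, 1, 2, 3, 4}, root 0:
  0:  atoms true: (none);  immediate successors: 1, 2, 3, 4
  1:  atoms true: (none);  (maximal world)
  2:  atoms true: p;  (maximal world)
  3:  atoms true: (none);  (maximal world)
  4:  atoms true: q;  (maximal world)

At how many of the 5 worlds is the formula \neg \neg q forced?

1

0: does not force it — 0 \nVdash \neg \neg q since 1 is accessible from 0 and 1 \Vdash \neg q.
1: does not force it.
2: does not force it.
3: does not force it.
4: forces it.
Worlds forcing the formula: {4}.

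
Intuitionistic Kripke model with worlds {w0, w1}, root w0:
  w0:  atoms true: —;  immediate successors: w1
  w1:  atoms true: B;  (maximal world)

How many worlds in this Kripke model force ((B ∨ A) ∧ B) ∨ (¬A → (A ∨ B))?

w0: does not force it — w0 ⊮ ((B ∨ A) ∧ B) ∨ (¬A → (A ∨ B)): neither disjunct is forced at w0.
w1: forces it.
Worlds forcing the formula: {w1}.

1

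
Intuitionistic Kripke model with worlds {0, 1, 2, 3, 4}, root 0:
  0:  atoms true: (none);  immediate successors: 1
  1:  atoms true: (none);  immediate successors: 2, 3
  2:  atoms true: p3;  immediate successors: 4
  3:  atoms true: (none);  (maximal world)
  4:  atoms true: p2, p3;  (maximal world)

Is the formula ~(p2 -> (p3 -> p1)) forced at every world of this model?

No

Not every world: 0 ||-/- ~(p2 -> (p3 -> p1)).
0 ||-/- ~(p2 -> (p3 -> p1)) since 3 is accessible from 0 and 3 ||- p2 -> (p3 -> p1).
3 ||- p2 -> (p3 -> p1) vacuously: no world accessible from 3 forces the antecedent p2.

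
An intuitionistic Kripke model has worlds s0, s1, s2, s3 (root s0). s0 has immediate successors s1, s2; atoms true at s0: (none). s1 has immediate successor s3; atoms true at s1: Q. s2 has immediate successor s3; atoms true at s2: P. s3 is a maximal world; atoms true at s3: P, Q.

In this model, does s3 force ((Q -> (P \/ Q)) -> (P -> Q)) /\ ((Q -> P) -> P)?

s3 ||- ((Q -> (P \/ Q)) -> (P -> Q)) /\ ((Q -> P) -> P) since s3 forces both conjuncts.

Yes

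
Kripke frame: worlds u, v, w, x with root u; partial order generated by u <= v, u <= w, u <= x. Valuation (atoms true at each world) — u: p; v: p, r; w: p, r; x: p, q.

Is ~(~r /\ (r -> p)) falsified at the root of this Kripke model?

u ||-/- ~(~r /\ (r -> p)) since x is accessible from u and x ||- ~r /\ (r -> p).
x ||- ~r /\ (r -> p) since x forces both conjuncts.
So the root u does not force ~(~r /\ (r -> p)); the model is a countermodel.

Yes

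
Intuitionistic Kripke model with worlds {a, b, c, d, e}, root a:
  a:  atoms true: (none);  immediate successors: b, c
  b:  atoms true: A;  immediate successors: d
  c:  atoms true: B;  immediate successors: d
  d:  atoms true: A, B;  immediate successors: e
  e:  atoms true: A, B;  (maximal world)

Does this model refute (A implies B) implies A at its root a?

a does not force (A implies B) implies A: at the accessible world c, c forces A implies B but c does not force A.
c lacks atom A, so c does not force A.
So the root a does not force (A implies B) implies A; the model is a countermodel.

Yes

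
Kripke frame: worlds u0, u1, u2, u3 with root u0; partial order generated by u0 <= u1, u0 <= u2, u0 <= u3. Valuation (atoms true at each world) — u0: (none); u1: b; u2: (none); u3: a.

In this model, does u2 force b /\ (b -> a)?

No

u2 ||-/- b /\ (b -> a) since u2 fails b.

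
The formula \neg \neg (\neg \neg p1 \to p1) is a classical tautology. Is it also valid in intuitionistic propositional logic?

This is the double negation of double-negation elimination, which is intuitionistically derivable.
By Glivenko's theorem the double negation of any classical propositional tautology is intuitionistically provable; \neg \neg p1 \to p1 is classically a tautology.

Yes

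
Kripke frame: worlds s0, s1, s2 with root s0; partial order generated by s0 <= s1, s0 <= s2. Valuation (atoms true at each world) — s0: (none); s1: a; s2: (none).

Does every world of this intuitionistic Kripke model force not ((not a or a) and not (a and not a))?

No

Not every world: s0 does not force not ((not a or a) and not (a and not a)).
s0 does not force not ((not a or a) and not (a and not a)) since s1 is accessible from s0 and s1 forces (not a or a) and not (a and not a).
s1 forces (not a or a) and not (a and not a) since s1 forces both conjuncts.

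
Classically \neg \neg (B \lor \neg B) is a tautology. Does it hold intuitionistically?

This is the double negation of excluded middle, which is intuitionistically derivable.
Assuming \neg (B \lor \neg B): from B we'd get B \lor \neg B, so \neg B; but then B \lor \neg B again — contradiction. Hence \neg \neg (B \lor \neg B).

Yes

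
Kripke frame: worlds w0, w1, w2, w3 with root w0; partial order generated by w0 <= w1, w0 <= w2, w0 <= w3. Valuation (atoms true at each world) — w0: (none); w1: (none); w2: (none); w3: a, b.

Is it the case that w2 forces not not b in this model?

w2 does not force not not b since w2 is accessible from w2 and w2 forces not b.
w2 forces not b: no world accessible from w2 forces b.

No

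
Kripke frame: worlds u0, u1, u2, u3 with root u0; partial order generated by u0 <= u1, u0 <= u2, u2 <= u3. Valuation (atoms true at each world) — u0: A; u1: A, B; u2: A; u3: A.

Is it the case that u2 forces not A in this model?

u2 does not force not A since u2 is accessible from u2 and u2 forces A.

No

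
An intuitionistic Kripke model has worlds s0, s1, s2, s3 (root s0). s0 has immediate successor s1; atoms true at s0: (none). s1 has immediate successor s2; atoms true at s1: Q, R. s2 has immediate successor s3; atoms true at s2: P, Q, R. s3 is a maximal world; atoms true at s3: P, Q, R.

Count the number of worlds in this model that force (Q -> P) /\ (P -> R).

s0: does not force it — s0 ||-/- (Q -> P) /\ (P -> R) since s0 fails Q -> P.
s1: does not force it — s1 ||-/- (Q -> P) /\ (P -> R) since s1 fails Q -> P.
s2: forces it.
s3: forces it.
Worlds forcing the formula: {s2, s3}.

2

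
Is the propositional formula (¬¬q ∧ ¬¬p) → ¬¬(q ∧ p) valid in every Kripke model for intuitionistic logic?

This is the distribution of double negation over conjunction, which is intuitionistically derivable.
Assume ¬¬q, ¬¬p, and ¬(q ∧ p). From q we'd get ¬p (since q ∧ p is refuted), contradicting ¬¬p; so ¬q, contradicting ¬¬q.

Yes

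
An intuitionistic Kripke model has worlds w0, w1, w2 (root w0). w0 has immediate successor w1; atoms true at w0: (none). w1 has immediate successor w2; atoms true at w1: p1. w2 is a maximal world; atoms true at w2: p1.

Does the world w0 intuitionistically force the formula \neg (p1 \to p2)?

w0 \Vdash \neg (p1 \to p2): no world accessible from w0 forces p1 \to p2.

Yes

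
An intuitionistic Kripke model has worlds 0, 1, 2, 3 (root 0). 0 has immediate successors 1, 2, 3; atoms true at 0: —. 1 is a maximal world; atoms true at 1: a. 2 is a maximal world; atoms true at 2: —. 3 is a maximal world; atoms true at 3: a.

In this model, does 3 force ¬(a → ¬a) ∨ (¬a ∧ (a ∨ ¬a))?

Yes

3 ⊩ ¬(a → ¬a) ∨ (¬a ∧ (a ∨ ¬a)) via the disjunct ¬(a → ¬a).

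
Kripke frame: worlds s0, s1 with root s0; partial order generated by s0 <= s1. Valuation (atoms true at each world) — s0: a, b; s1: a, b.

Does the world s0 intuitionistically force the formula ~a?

s0 ||-/- ~a since s0 is accessible from s0 and s0 ||- a.

No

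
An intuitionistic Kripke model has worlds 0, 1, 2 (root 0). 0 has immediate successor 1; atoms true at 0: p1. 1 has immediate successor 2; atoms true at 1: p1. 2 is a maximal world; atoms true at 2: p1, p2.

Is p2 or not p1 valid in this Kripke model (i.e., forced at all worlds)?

Not every world: 0 does not force p2 or not p1.
0 does not force p2 or not p1: neither disjunct is forced at 0.
0 lacks atom p2, so 0 does not force p2.

No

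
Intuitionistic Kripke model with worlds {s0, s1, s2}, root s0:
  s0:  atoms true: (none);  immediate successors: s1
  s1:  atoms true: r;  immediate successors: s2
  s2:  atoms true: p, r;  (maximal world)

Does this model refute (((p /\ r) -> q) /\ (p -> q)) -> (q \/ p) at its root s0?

s0 ||- (((p /\ r) -> q) /\ (p -> q)) -> (q \/ p) vacuously: no world accessible from s0 forces the antecedent ((p /\ r) -> q) /\ (p -> q).
So the root s0 forces (((p /\ r) -> q) /\ (p -> q)) -> (q \/ p); the model is not a countermodel.

No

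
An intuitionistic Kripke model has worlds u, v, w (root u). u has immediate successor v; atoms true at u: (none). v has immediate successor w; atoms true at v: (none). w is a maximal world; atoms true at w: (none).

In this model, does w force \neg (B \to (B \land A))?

No

w \nVdash \neg (B \to (B \land A)) since w is accessible from w and w \Vdash B \to (B \land A).
w \Vdash B \to (B \land A) vacuously: no world accessible from w forces the antecedent B.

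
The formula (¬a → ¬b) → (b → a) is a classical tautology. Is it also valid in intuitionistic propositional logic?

No

This is the converse of contraposition, which is not intuitionistically valid.
A Kripke countermodel: worlds u, v; order generated by u ≤ v; atoms true at each world — u:{b}; v:{a,b}.
u ⊮ (¬a → ¬b) → (b → a): already at u itself, u ⊩ ¬a → ¬b but u ⊮ b → a.
u ⊮ b → a: already at u itself, u ⊩ b but u ⊮ a.
u lacks atom a, so u ⊮ a.
So the root u does not force the formula.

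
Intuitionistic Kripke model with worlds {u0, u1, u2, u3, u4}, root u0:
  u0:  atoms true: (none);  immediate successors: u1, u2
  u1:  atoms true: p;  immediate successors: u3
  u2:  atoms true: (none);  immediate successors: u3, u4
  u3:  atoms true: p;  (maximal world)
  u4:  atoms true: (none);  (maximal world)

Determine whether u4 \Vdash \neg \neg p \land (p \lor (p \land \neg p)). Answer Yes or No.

No

u4 \nVdash \neg \neg p \land (p \lor (p \land \neg p)) since u4 fails \neg \neg p.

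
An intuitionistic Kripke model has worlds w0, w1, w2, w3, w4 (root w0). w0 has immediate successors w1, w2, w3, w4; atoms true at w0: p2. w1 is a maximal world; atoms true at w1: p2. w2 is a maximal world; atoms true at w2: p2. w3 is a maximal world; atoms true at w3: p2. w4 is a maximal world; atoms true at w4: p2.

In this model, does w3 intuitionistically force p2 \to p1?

w3 \nVdash p2 \to p1: already at w3 itself, w3 \Vdash p2 but w3 \nVdash p1.
w3 lacks atom p1, so w3 \nVdash p1.

No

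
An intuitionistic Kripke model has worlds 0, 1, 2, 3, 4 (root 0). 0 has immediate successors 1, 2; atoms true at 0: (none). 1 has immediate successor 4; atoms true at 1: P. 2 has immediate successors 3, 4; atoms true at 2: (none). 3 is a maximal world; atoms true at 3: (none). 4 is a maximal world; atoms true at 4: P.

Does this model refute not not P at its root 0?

0 does not force not not P since 3 is accessible from 0 and 3 forces not P.
3 forces not P: no world accessible from 3 forces P.
So the root 0 does not force not not P; the model is a countermodel.

Yes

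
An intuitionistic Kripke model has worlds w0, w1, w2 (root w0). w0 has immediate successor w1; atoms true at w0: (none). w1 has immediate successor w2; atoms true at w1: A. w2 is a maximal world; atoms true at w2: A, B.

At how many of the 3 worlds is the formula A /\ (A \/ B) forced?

w0: does not force it — w0 ||-/- A /\ (A \/ B) since w0 fails A.
w1: forces it.
w2: forces it.
Worlds forcing the formula: {w1, w2}.

2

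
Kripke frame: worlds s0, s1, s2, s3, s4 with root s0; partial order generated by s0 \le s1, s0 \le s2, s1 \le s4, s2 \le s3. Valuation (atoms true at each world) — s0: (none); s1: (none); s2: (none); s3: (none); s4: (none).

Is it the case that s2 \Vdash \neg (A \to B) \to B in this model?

Yes

s2 \Vdash \neg (A \to B) \to B vacuously: no world accessible from s2 forces the antecedent \neg (A \to B).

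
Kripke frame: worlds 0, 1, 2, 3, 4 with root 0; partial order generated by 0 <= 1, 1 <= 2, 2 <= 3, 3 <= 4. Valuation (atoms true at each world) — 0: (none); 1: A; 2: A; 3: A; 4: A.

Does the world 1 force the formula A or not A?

1 forces A or not A via the disjunct A.

Yes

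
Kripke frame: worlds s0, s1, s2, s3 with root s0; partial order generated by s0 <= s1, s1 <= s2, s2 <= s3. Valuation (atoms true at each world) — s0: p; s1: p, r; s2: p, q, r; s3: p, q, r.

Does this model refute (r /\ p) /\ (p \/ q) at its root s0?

Yes

s0 ||-/- (r /\ p) /\ (p \/ q) since s0 fails r /\ p.
So the root s0 does not force (r /\ p) /\ (p \/ q); the model is a countermodel.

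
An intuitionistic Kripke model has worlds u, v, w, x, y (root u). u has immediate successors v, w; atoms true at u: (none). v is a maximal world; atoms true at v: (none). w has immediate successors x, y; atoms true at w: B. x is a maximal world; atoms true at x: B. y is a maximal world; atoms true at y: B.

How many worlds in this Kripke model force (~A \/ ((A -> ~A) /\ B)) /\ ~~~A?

u: forces it.
v: forces it.
w: forces it.
x: forces it.
y: forces it.
Worlds forcing the formula: {u, v, w, x, y}.

5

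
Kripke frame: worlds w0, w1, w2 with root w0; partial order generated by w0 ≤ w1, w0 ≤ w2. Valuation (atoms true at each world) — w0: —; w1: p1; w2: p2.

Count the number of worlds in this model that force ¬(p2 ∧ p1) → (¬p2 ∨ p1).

1

w0: does not force it — w0 ⊮ ¬(p2 ∧ p1) → (¬p2 ∨ p1): already at w0 itself, w0 ⊩ ¬(p2 ∧ p1) but w0 ⊮ ¬p2 ∨ p1.
w1: forces it.
w2: does not force it.
Worlds forcing the formula: {w1}.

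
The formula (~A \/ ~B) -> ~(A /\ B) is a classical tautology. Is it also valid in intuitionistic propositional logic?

This is a constructively valid De Morgan direction (disjunction of negations to negated conjunction), which is intuitionistically derivable.
If ~A holds at a world then no accessible world forces A, hence none forces A /\ B; likewise for ~B.

Yes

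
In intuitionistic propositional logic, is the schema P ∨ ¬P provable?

This is the law of excluded middle, which is not intuitionistically valid.
A Kripke countermodel: worlds s0, s1; order generated by s0 ≤ s1; atoms true at each world — s0:{}; s1:{P}.
s0 ⊮ P ∨ ¬P: neither disjunct is forced at s0.
s0 lacks atom P, so s0 ⊮ P.
So the root s0 does not force the formula.

No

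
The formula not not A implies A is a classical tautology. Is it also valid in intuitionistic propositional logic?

No

This is double-negation elimination, which is not intuitionistically valid.
A Kripke countermodel: worlds 0, 1; order generated by 0 <= 1; atoms true at each world — 0:{}; 1:{A}.
0 does not force not not A implies A: already at 0 itself, 0 forces not not A but 0 does not force A.
0 lacks atom A, so 0 does not force A.
So the root 0 does not force the formula.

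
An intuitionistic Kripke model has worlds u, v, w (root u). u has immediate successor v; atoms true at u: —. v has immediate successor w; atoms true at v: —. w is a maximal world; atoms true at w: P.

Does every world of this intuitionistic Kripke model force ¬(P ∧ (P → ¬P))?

Yes

u ⊩ ¬(P ∧ (P → ¬P)): no world accessible from u forces P ∧ (P → ¬P).
Since the root u forces ¬(P ∧ (P → ¬P)) and forcing is persistent (monotone upward), every world forces it.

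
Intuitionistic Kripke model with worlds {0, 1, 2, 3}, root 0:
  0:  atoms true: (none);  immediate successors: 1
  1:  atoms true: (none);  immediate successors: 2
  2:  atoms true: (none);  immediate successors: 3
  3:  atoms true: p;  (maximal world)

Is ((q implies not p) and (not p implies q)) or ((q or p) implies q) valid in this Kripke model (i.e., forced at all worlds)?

0 forces ((q implies not p) and (not p implies q)) or ((q or p) implies q) via the disjunct (q implies not p) and (not p implies q).
Since the root 0 forces ((q implies not p) and (not p implies q)) or ((q or p) implies q) and forcing is persistent (monotone upward), every world forces it.

Yes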